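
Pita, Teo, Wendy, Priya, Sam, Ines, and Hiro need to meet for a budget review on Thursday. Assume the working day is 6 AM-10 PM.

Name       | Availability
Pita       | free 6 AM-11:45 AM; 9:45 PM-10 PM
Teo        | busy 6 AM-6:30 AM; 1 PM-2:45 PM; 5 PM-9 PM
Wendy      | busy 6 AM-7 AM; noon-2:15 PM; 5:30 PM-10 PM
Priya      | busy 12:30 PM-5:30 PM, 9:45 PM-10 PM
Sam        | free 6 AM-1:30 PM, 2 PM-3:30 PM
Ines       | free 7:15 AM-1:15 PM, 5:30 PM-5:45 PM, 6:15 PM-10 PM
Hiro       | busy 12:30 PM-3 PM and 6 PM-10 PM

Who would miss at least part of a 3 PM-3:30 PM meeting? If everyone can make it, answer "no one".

Ines, Pita, Priya

Pita free: 06:00-11:45, 21:45-22:00.
Teo free: 06:30-13:00, 14:45-17:00, 21:00-22:00 (invert busy blocks within the working day).
Wendy free: 07:00-12:00, 14:15-17:30 (invert busy blocks within the working day).
Priya free: 06:00-12:30, 17:30-21:45 (invert busy blocks within the working day).
Sam free: 06:00-13:30, 14:00-15:30.
Ines free: 07:15-13:15, 17:30-17:45, 18:15-22:00.
Hiro free: 06:00-12:30, 15:00-18:00 (invert busy blocks within the working day).
Pita: not fully free for 15:00-15:30. Teo: free for 15:00-15:30. Wendy: free for 15:00-15:30. Priya: not fully free for 15:00-15:30. Sam: free for 15:00-15:30. Ines: not fully free for 15:00-15:30. Hiro: free for 15:00-15:30.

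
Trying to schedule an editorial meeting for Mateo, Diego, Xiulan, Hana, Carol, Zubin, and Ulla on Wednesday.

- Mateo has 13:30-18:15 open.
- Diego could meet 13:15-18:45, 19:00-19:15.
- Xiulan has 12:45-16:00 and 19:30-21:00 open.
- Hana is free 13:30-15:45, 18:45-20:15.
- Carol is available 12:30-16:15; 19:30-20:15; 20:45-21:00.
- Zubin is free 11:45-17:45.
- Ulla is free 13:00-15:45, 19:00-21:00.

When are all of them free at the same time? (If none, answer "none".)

Mateo ∩ Diego: 13:30-18:15.
Mateo ∩ Diego ∩ Xiulan: 13:30-16:00.
Mateo ∩ Diego ∩ Xiulan ∩ Hana: 13:30-15:45.
Mateo ∩ Diego ∩ Xiulan ∩ Hana ∩ Carol: 13:30-15:45.
Mateo ∩ Diego ∩ Xiulan ∩ Hana ∩ Carol ∩ Zubin: 13:30-15:45.
Mateo ∩ Diego ∩ Xiulan ∩ Hana ∩ Carol ∩ Zubin ∩ Ulla: 13:30-15:45.
Those are the intersection windows.

13:30-15:45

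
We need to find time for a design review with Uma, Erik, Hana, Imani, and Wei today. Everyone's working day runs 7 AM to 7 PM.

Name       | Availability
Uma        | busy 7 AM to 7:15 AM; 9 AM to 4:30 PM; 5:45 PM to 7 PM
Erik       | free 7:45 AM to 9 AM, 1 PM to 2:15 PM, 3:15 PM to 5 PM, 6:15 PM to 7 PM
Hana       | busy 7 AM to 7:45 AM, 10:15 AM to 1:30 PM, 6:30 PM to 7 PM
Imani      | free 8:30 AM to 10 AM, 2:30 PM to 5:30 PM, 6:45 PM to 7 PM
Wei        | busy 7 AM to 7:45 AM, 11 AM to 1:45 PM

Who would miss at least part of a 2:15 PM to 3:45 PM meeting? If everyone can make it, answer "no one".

Erik, Imani, Uma

Uma free: 07:15-09:00, 16:30-17:45 (invert busy blocks within the working day).
Erik free: 07:45-09:00, 13:00-14:15, 15:15-17:00, 18:15-19:00.
Hana free: 07:45-10:15, 13:30-18:30 (invert busy blocks within the working day).
Imani free: 08:30-10:00, 14:30-17:30, 18:45-19:00.
Wei free: 07:45-11:00, 13:45-19:00 (invert busy blocks within the working day).
Uma: not fully free for 14:15-15:45. Erik: not fully free for 14:15-15:45. Hana: free for 14:15-15:45. Imani: not fully free for 14:15-15:45. Wei: free for 14:15-15:45.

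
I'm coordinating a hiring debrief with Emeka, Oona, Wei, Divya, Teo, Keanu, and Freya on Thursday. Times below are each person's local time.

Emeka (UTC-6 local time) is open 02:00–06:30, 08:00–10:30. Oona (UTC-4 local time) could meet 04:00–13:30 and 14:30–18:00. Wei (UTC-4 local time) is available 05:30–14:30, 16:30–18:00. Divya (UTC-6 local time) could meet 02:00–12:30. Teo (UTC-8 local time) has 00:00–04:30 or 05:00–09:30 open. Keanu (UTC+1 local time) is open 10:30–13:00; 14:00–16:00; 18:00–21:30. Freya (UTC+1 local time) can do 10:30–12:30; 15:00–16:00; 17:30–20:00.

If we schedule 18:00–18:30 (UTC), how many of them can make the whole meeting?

Emeka in UTC: 08:00-12:30, 14:00-16:30 (add 6h to convert from UTC-6).
Oona in UTC: 08:00-17:30, 18:30-22:00 (add 4h to convert from UTC-4).
Wei in UTC: 09:30-18:30, 20:30-22:00 (add 4h to convert from UTC-4).
Divya in UTC: 08:00-18:30 (add 6h to convert from UTC-6).
Teo in UTC: 08:00-12:30, 13:00-17:30 (add 8h to convert from UTC-8).
Keanu in UTC: 09:30-12:00, 13:00-15:00, 17:00-20:30 (subtract 1h to convert from UTC+1).
Freya in UTC: 09:30-11:30, 14:00-15:00, 16:30-19:00 (subtract 1h to convert from UTC+1).
Wei, Divya, Keanu, and Freya can make the full 18:00-18:30 slot — that's 4.

4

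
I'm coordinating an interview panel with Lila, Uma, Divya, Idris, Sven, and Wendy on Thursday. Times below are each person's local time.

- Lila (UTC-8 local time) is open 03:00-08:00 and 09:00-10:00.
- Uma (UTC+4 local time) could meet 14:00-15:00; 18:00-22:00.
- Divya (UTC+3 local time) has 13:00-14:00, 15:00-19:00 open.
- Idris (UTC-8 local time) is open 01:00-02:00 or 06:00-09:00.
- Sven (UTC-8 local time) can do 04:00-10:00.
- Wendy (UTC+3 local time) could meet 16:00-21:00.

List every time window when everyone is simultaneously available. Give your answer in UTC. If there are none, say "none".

14:00-16:00

Lila in UTC: 11:00-16:00, 17:00-18:00 (add 8h to convert from UTC-8).
Uma in UTC: 10:00-11:00, 14:00-18:00 (subtract 4h to convert from UTC+4).
Divya in UTC: 10:00-11:00, 12:00-16:00 (subtract 3h to convert from UTC+3).
Idris in UTC: 09:00-10:00, 14:00-17:00 (add 8h to convert from UTC-8).
Sven in UTC: 12:00-18:00 (add 8h to convert from UTC-8).
Wendy in UTC: 13:00-18:00 (subtract 3h to convert from UTC+3).
Lila ∩ Uma: 14:00-16:00, 17:00-18:00.
Lila ∩ Uma ∩ Divya: 14:00-16:00.
Lila ∩ Uma ∩ Divya ∩ Idris: 14:00-16:00.
Lila ∩ Uma ∩ Divya ∩ Idris ∩ Sven: 14:00-16:00.
Lila ∩ Uma ∩ Divya ∩ Idris ∩ Sven ∩ Wendy: 14:00-16:00.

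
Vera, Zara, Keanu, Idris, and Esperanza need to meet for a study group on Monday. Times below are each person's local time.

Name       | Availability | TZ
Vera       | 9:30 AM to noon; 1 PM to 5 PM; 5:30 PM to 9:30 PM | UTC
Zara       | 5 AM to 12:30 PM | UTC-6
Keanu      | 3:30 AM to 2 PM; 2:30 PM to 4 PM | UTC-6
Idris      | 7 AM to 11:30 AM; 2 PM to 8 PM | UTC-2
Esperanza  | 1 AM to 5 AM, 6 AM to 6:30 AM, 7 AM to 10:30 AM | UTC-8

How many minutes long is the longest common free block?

Vera in UTC: 09:30-12:00, 13:00-17:00, 17:30-21:30.
Zara in UTC: 11:00-18:30 (add 6h to convert from UTC-6).
Keanu in UTC: 09:30-20:00, 20:30-22:00 (add 6h to convert from UTC-6).
Idris in UTC: 09:00-13:30, 16:00-22:00 (add 2h to convert from UTC-2).
Esperanza in UTC: 09:00-13:00, 14:00-14:30, 15:00-18:30 (add 8h to convert from UTC-8).
Vera ∩ Zara: 11:00-12:00, 13:00-17:00, 17:30-18:30.
Vera ∩ Zara ∩ Keanu: 11:00-12:00, 13:00-17:00, 17:30-18:30.
Vera ∩ Zara ∩ Keanu ∩ Idris: 11:00-12:00, 13:00-13:30, 16:00-17:00, 17:30-18:30.
Vera ∩ Zara ∩ Keanu ∩ Idris ∩ Esperanza: 11:00-12:00, 16:00-17:00, 17:30-18:30.
The longest is 11:00-12:00 at 60 minutes.

60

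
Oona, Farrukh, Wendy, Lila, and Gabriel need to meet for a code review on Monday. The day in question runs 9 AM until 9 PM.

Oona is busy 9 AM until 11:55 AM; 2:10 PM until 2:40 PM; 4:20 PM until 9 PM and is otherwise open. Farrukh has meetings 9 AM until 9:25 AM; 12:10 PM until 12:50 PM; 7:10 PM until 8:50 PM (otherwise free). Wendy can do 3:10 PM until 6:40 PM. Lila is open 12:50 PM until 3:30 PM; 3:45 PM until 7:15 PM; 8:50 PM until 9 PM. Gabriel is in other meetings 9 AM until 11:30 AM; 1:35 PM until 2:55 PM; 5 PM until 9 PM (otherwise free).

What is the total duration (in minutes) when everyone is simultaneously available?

Oona free: 11:55-14:10, 14:40-16:20 (invert busy blocks within the working day).
Farrukh free: 09:25-12:10, 12:50-19:10, 20:50-21:00 (invert busy blocks within the working day).
Wendy free: 15:10-18:40.
Lila free: 12:50-15:30, 15:45-19:15, 20:50-21:00.
Gabriel free: 11:30-13:35, 14:55-17:00 (invert busy blocks within the working day).
Oona ∩ Farrukh: 11:55-12:10, 12:50-14:10, 14:40-16:20.
Oona ∩ Farrukh ∩ Wendy: 15:10-16:20.
Oona ∩ Farrukh ∩ Wendy ∩ Lila: 15:10-15:30, 15:45-16:20.
Oona ∩ Farrukh ∩ Wendy ∩ Lila ∩ Gabriel: 15:10-15:30, 15:45-16:20.
Those are the intersection windows.
Summing the common windows: 20 + 35 = 55 minutes.

55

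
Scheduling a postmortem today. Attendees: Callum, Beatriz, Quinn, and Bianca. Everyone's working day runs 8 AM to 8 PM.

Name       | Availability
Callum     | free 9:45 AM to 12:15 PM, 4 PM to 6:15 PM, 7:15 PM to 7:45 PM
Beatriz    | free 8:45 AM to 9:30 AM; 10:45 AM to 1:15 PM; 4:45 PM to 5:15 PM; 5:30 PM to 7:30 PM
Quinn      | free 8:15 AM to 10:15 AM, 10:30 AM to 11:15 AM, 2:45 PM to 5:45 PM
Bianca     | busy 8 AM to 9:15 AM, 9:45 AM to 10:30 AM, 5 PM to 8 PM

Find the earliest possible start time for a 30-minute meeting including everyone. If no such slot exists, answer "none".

10:45

Callum free: 09:45-12:15, 16:00-18:15, 19:15-19:45.
Beatriz free: 08:45-09:30, 10:45-13:15, 16:45-17:15, 17:30-19:30.
Quinn free: 08:15-10:15, 10:30-11:15, 14:45-17:45.
Bianca free: 09:15-09:45, 10:30-17:00 (invert busy blocks within the working day).
Callum ∩ Beatriz: 10:45-12:15, 16:45-17:15, 17:30-18:15, 19:15-19:30.
Callum ∩ Beatriz ∩ Quinn: 10:45-11:15, 16:45-17:15, 17:30-17:45.
Callum ∩ Beatriz ∩ Quinn ∩ Bianca: 10:45-11:15, 16:45-17:00.
The first common window of at least 30 minutes is 10:45-11:15, so the earliest start is 10:45.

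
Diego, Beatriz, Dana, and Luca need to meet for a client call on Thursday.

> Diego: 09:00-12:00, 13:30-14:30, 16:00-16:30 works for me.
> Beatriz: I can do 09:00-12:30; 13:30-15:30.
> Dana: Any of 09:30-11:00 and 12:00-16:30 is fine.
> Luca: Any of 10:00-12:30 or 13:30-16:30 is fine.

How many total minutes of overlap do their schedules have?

Diego ∩ Beatriz: 09:00-12:00, 13:30-14:30.
Diego ∩ Beatriz ∩ Dana: 09:30-11:00, 13:30-14:30.
Diego ∩ Beatriz ∩ Dana ∩ Luca: 10:00-11:00, 13:30-14:30.
Summing the common windows: 60 + 60 = 120 minutes.

120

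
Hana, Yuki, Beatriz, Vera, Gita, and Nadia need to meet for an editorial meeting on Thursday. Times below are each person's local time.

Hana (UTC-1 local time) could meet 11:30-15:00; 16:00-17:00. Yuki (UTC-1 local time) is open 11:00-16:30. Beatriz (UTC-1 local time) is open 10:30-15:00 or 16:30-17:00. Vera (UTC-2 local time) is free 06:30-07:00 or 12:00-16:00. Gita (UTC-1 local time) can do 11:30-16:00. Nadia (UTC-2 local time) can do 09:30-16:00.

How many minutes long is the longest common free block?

120

Hana in UTC: 12:30-16:00, 17:00-18:00 (add 1h to convert from UTC-1).
Yuki in UTC: 12:00-17:30 (add 1h to convert from UTC-1).
Beatriz in UTC: 11:30-16:00, 17:30-18:00 (add 1h to convert from UTC-1).
Vera in UTC: 08:30-09:00, 14:00-18:00 (add 2h to convert from UTC-2).
Gita in UTC: 12:30-17:00 (add 1h to convert from UTC-1).
Nadia in UTC: 11:30-18:00 (add 2h to convert from UTC-2).
Hana ∩ Yuki: 12:30-16:00, 17:00-17:30.
Hana ∩ Yuki ∩ Beatriz: 12:30-16:00.
Hana ∩ Yuki ∩ Beatriz ∩ Vera: 14:00-16:00.
Hana ∩ Yuki ∩ Beatriz ∩ Vera ∩ Gita: 14:00-16:00.
Hana ∩ Yuki ∩ Beatriz ∩ Vera ∩ Gita ∩ Nadia: 14:00-16:00.
The longest is 14:00-16:00 at 120 minutes.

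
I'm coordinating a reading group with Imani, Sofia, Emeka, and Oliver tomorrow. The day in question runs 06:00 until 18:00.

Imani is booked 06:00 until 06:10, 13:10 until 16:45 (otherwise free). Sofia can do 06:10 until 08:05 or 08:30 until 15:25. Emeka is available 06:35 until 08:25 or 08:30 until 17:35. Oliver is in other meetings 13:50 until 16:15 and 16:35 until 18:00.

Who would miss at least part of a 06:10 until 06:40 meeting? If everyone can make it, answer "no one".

Imani free: 06:10-13:10, 16:45-18:00 (invert busy blocks within the working day).
Sofia free: 06:10-08:05, 08:30-15:25.
Emeka free: 06:35-08:25, 08:30-17:35.
Oliver free: 06:00-13:50, 16:15-16:35 (invert busy blocks within the working day).
Imani: free for 06:10-06:40. Sofia: free for 06:10-06:40. Emeka: not fully free for 06:10-06:40. Oliver: free for 06:10-06:40.

Emeka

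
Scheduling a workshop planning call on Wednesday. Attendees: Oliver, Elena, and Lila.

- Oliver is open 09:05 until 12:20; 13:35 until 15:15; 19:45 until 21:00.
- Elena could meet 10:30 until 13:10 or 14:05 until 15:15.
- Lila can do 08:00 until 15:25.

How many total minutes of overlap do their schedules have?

180

Oliver ∩ Elena: 10:30-12:20, 14:05-15:15.
Oliver ∩ Elena ∩ Lila: 10:30-12:20, 14:05-15:15.
Summing the common windows: 110 + 70 = 180 minutes.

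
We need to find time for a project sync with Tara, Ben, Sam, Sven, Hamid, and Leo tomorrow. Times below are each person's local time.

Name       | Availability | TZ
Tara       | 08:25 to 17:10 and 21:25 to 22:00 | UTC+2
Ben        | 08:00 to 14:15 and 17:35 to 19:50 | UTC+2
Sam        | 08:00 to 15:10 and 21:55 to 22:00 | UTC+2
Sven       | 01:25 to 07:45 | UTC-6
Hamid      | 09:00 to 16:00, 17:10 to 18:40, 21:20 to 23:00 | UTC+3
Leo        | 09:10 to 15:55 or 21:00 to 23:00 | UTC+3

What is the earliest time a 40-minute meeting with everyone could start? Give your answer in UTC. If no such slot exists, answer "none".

Tara in UTC: 06:25-15:10, 19:25-20:00 (subtract 2h to convert from UTC+2).
Ben in UTC: 06:00-12:15, 15:35-17:50 (subtract 2h to convert from UTC+2).
Sam in UTC: 06:00-13:10, 19:55-20:00 (subtract 2h to convert from UTC+2).
Sven in UTC: 07:25-13:45 (add 6h to convert from UTC-6).
Hamid in UTC: 06:00-13:00, 14:10-15:40, 18:20-20:00 (subtract 3h to convert from UTC+3).
Leo in UTC: 06:10-12:55, 18:00-20:00 (subtract 3h to convert from UTC+3).
Tara ∩ Ben: 06:25-12:15.
Tara ∩ Ben ∩ Sam: 06:25-12:15.
Tara ∩ Ben ∩ Sam ∩ Sven: 07:25-12:15.
Tara ∩ Ben ∩ Sam ∩ Sven ∩ Hamid: 07:25-12:15.
Tara ∩ Ben ∩ Sam ∩ Sven ∩ Hamid ∩ Leo: 07:25-12:15.
The first common window of at least 40 minutes is 07:25-12:15, so the earliest start is 07:25.

07:25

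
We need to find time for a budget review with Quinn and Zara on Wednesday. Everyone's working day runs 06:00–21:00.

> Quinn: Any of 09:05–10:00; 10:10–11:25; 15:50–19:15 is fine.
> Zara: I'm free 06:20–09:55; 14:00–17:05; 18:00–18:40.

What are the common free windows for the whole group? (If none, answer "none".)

Quinn ∩ Zara: 09:05-09:55, 15:50-17:05, 18:00-18:40.
Those are the intersection windows.

09:05-09:55, 15:50-17:05, 18:00-18:40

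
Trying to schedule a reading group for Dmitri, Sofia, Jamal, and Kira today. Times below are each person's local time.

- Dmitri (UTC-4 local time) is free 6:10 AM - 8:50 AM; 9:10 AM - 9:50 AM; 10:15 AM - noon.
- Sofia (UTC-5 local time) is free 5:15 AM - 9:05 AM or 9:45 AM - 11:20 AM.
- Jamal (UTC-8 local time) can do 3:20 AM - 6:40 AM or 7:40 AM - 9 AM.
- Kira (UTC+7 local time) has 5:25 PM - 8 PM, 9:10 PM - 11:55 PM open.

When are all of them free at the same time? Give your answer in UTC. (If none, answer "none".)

Dmitri in UTC: 10:10-12:50, 13:10-13:50, 14:15-16:00 (add 4h to convert from UTC-4).
Sofia in UTC: 10:15-14:05, 14:45-16:20 (add 5h to convert from UTC-5).
Jamal in UTC: 11:20-14:40, 15:40-17:00 (add 8h to convert from UTC-8).
Kira in UTC: 10:25-13:00, 14:10-16:55 (subtract 7h to convert from UTC+7).
Dmitri ∩ Sofia: 10:15-12:50, 13:10-13:50, 14:45-16:00.
Dmitri ∩ Sofia ∩ Jamal: 11:20-12:50, 13:10-13:50, 15:40-16:00.
Dmitri ∩ Sofia ∩ Jamal ∩ Kira: 11:20-12:50, 15:40-16:00.

11:20-12:50, 15:40-16:00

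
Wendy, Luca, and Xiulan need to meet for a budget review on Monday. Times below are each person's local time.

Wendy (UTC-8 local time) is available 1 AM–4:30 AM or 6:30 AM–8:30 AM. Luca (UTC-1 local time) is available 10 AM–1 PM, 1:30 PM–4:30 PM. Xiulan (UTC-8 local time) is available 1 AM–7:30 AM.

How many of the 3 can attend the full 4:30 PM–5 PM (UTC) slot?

Wendy in UTC: 09:00-12:30, 14:30-16:30 (add 8h to convert from UTC-8).
Luca in UTC: 11:00-14:00, 14:30-17:30 (add 1h to convert from UTC-1).
Xiulan in UTC: 09:00-15:30 (add 8h to convert from UTC-8).
Luca can make the full 16:30-17:00 slot — that's 1.

1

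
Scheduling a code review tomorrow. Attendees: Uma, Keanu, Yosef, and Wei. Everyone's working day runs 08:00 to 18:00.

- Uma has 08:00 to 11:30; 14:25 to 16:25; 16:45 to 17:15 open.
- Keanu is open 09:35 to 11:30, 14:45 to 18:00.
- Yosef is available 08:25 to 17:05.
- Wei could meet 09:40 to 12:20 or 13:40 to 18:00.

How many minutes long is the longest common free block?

Uma ∩ Keanu: 09:35-11:30, 14:45-16:25, 16:45-17:15.
Uma ∩ Keanu ∩ Yosef: 09:35-11:30, 14:45-16:25, 16:45-17:05.
Uma ∩ Keanu ∩ Yosef ∩ Wei: 09:40-11:30, 14:45-16:25, 16:45-17:05.
So the common availability across everyone is 09:40-11:30, 14:45-16:25, 16:45-17:05.
The longest is 09:40-11:30 at 110 minutes.

110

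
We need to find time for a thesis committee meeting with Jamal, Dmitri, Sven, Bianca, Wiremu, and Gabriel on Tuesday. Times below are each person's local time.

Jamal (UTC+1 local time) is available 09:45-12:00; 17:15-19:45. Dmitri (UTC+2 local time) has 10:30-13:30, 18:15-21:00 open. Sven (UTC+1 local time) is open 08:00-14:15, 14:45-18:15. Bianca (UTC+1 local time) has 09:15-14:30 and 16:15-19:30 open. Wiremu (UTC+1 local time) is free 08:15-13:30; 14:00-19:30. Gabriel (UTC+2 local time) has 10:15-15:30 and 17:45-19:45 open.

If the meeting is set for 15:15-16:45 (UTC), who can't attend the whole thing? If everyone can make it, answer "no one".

Jamal in UTC: 08:45-11:00, 16:15-18:45 (subtract 1h to convert from UTC+1).
Dmitri in UTC: 08:30-11:30, 16:15-19:00 (subtract 2h to convert from UTC+2).
Sven in UTC: 07:00-13:15, 13:45-17:15 (subtract 1h to convert from UTC+1).
Bianca in UTC: 08:15-13:30, 15:15-18:30 (subtract 1h to convert from UTC+1).
Wiremu in UTC: 07:15-12:30, 13:00-18:30 (subtract 1h to convert from UTC+1).
Gabriel in UTC: 08:15-13:30, 15:45-17:45 (subtract 2h to convert from UTC+2).
Jamal: not fully free for 15:15-16:45. Dmitri: not fully free for 15:15-16:45. Sven: free for 15:15-16:45. Bianca: free for 15:15-16:45. Wiremu: free for 15:15-16:45. Gabriel: not fully free for 15:15-16:45.

Dmitri, Gabriel, Jamal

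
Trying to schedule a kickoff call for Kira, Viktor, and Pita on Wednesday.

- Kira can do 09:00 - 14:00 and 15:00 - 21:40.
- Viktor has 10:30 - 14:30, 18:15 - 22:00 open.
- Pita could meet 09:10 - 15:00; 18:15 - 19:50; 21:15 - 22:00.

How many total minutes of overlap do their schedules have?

Kira ∩ Viktor: 10:30-14:00, 18:15-21:40.
Kira ∩ Viktor ∩ Pita: 10:30-14:00, 18:15-19:50, 21:15-21:40.
Summing the common windows: 210 + 95 + 25 = 330 minutes.

330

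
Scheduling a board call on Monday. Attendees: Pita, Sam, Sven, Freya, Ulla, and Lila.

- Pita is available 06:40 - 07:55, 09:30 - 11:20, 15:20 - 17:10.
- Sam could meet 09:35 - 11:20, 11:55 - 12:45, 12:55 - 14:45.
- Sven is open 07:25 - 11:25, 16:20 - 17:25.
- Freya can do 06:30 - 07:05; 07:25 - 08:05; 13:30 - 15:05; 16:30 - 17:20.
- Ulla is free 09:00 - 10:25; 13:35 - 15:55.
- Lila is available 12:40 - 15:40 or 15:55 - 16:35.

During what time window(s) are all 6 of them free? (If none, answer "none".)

Pita ∩ Sam: 09:35-11:20.
Pita ∩ Sam ∩ Sven: 09:35-11:20.
Pita ∩ Sam ∩ Sven ∩ Freya: ∅.
Pita ∩ Sam ∩ Sven ∩ Freya ∩ Ulla: ∅.
Pita ∩ Sam ∩ Sven ∩ Freya ∩ Ulla ∩ Lila: ∅.
There is no time when everyone is free.

none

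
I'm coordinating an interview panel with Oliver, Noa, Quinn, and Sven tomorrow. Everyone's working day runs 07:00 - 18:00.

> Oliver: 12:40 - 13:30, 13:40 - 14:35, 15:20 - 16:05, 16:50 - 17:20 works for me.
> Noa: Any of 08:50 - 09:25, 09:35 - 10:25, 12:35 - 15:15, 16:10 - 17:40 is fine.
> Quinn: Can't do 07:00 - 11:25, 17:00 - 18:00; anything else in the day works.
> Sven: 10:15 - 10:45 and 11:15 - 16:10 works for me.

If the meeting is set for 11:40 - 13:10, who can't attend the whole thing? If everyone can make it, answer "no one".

Noa, Oliver

Oliver free: 12:40-13:30, 13:40-14:35, 15:20-16:05, 16:50-17:20.
Noa free: 08:50-09:25, 09:35-10:25, 12:35-15:15, 16:10-17:40.
Quinn free: 11:25-17:00 (invert busy blocks within the working day).
Sven free: 10:15-10:45, 11:15-16:10.
Oliver: not fully free for 11:40-13:10. Noa: not fully free for 11:40-13:10. Quinn: free for 11:40-13:10. Sven: free for 11:40-13:10.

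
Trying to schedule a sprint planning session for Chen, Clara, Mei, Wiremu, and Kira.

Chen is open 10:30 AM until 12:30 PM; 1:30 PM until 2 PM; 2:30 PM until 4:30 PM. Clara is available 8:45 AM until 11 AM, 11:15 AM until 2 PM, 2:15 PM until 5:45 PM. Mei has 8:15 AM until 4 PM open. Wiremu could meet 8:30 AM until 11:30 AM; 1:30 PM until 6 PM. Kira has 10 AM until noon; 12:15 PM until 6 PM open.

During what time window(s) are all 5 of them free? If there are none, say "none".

Chen ∩ Clara: 10:30-11:00, 11:15-12:30, 13:30-14:00, 14:30-16:30.
Chen ∩ Clara ∩ Mei: 10:30-11:00, 11:15-12:30, 13:30-14:00, 14:30-16:00.
Chen ∩ Clara ∩ Mei ∩ Wiremu: 10:30-11:00, 11:15-11:30, 13:30-14:00, 14:30-16:00.
Chen ∩ Clara ∩ Mei ∩ Wiremu ∩ Kira: 10:30-11:00, 11:15-11:30, 13:30-14:00, 14:30-16:00.
Those are the intersection windows.

10:30-11:00, 11:15-11:30, 13:30-14:00, 14:30-16:00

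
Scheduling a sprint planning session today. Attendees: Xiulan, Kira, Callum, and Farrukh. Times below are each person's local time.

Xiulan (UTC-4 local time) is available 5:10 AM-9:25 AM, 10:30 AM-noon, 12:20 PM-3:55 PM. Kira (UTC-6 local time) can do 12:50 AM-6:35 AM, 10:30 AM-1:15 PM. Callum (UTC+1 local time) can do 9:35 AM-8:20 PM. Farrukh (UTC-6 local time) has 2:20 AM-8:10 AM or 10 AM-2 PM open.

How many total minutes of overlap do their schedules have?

Xiulan in UTC: 09:10-13:25, 14:30-16:00, 16:20-19:55 (add 4h to convert from UTC-4).
Kira in UTC: 06:50-12:35, 16:30-19:15 (add 6h to convert from UTC-6).
Callum in UTC: 08:35-19:20 (subtract 1h to convert from UTC+1).
Farrukh in UTC: 08:20-14:10, 16:00-20:00 (add 6h to convert from UTC-6).
Xiulan ∩ Kira: 09:10-12:35, 16:30-19:15.
Xiulan ∩ Kira ∩ Callum: 09:10-12:35, 16:30-19:15.
Xiulan ∩ Kira ∩ Callum ∩ Farrukh: 09:10-12:35, 16:30-19:15.
Summing the common windows: 205 + 165 = 370 minutes.

370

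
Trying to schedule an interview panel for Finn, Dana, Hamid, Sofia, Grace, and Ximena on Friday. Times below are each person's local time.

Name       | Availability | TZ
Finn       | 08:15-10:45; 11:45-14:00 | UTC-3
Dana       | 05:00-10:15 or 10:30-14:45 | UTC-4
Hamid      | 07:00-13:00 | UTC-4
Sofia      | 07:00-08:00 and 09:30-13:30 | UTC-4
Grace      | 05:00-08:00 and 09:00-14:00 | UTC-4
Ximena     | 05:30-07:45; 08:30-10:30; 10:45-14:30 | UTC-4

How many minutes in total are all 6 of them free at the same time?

180

Finn in UTC: 11:15-13:45, 14:45-17:00 (add 3h to convert from UTC-3).
Dana in UTC: 09:00-14:15, 14:30-18:45 (add 4h to convert from UTC-4).
Hamid in UTC: 11:00-17:00 (add 4h to convert from UTC-4).
Sofia in UTC: 11:00-12:00, 13:30-17:30 (add 4h to convert from UTC-4).
Grace in UTC: 09:00-12:00, 13:00-18:00 (add 4h to convert from UTC-4).
Ximena in UTC: 09:30-11:45, 12:30-14:30, 14:45-18:30 (add 4h to convert from UTC-4).
Finn ∩ Dana: 11:15-13:45, 14:45-17:00.
Finn ∩ Dana ∩ Hamid: 11:15-13:45, 14:45-17:00.
Finn ∩ Dana ∩ Hamid ∩ Sofia: 11:15-12:00, 13:30-13:45, 14:45-17:00.
Finn ∩ Dana ∩ Hamid ∩ Sofia ∩ Grace: 11:15-12:00, 13:30-13:45, 14:45-17:00.
Finn ∩ Dana ∩ Hamid ∩ Sofia ∩ Grace ∩ Ximena: 11:15-11:45, 13:30-13:45, 14:45-17:00.
Summing the common windows: 30 + 15 + 135 = 180 minutes.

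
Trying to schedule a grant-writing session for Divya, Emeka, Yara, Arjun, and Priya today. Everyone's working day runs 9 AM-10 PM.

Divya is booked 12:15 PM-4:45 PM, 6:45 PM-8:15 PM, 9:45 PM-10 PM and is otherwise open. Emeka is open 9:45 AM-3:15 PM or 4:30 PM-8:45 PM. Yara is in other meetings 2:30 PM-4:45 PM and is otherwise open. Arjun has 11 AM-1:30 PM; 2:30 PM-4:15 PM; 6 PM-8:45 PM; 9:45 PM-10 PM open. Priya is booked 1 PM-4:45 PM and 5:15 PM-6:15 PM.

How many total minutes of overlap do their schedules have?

135

Divya free: 09:00-12:15, 16:45-18:45, 20:15-21:45 (invert busy blocks within the working day).
Emeka free: 09:45-15:15, 16:30-20:45.
Yara free: 09:00-14:30, 16:45-22:00 (invert busy blocks within the working day).
Arjun free: 11:00-13:30, 14:30-16:15, 18:00-20:45, 21:45-22:00.
Priya free: 09:00-13:00, 16:45-17:15, 18:15-22:00 (invert busy blocks within the working day).
Divya ∩ Emeka: 09:45-12:15, 16:45-18:45, 20:15-20:45.
Divya ∩ Emeka ∩ Yara: 09:45-12:15, 16:45-18:45, 20:15-20:45.
Divya ∩ Emeka ∩ Yara ∩ Arjun: 11:00-12:15, 18:00-18:45, 20:15-20:45.
Divya ∩ Emeka ∩ Yara ∩ Arjun ∩ Priya: 11:00-12:15, 18:15-18:45, 20:15-20:45.
So the common availability across everyone is 11:00-12:15, 18:15-18:45, 20:15-20:45.
Summing the common windows: 75 + 30 + 30 = 135 minutes.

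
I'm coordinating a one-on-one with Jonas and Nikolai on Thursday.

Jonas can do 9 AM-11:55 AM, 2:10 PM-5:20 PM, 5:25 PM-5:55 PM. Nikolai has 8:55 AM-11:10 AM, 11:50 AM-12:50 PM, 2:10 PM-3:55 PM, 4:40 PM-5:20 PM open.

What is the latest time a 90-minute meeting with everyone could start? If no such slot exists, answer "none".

Jonas ∩ Nikolai: 09:00-11:10, 11:50-11:55, 14:10-15:55, 16:40-17:20.
Those are the intersection windows.
The last common window of at least 90 minutes is 14:10-15:55; a 90-minute meeting can start as late as 14:25 and still end by 15:55.

14:25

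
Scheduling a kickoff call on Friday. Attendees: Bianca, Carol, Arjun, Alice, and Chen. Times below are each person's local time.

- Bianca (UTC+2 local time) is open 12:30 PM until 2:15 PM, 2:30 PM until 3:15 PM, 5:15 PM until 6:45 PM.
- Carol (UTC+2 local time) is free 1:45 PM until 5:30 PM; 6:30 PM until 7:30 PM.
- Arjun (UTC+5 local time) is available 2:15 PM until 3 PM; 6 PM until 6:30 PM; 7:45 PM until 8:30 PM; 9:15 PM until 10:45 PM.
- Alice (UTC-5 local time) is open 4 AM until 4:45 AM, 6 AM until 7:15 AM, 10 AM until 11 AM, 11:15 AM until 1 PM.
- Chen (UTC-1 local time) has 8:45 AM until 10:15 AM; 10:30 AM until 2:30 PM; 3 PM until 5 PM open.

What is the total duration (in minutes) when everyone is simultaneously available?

Bianca in UTC: 10:30-12:15, 12:30-13:15, 15:15-16:45 (subtract 2h to convert from UTC+2).
Carol in UTC: 11:45-15:30, 16:30-17:30 (subtract 2h to convert from UTC+2).
Arjun in UTC: 09:15-10:00, 13:00-13:30, 14:45-15:30, 16:15-17:45 (subtract 5h to convert from UTC+5).
Alice in UTC: 09:00-09:45, 11:00-12:15, 15:00-16:00, 16:15-18:00 (add 5h to convert from UTC-5).
Chen in UTC: 09:45-11:15, 11:30-15:30, 16:00-18:00 (add 1h to convert from UTC-1).
Bianca ∩ Carol: 11:45-12:15, 12:30-13:15, 15:15-15:30, 16:30-16:45.
Bianca ∩ Carol ∩ Arjun: 13:00-13:15, 15:15-15:30, 16:30-16:45.
Bianca ∩ Carol ∩ Arjun ∩ Alice: 15:15-15:30, 16:30-16:45.
Bianca ∩ Carol ∩ Arjun ∩ Alice ∩ Chen: 15:15-15:30, 16:30-16:45.
Summing the common windows: 15 + 15 = 30 minutes.

30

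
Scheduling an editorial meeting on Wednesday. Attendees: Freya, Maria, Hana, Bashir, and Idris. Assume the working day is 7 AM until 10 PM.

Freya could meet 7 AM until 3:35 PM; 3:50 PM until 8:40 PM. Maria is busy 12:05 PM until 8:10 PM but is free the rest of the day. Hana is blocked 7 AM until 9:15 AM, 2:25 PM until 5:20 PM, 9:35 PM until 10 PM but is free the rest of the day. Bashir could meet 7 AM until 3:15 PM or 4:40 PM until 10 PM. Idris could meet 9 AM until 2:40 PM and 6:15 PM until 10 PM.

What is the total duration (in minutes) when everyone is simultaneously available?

Freya free: 07:00-15:35, 15:50-20:40.
Maria free: 07:00-12:05, 20:10-22:00 (invert busy blocks within the working day).
Hana free: 09:15-14:25, 17:20-21:35 (invert busy blocks within the working day).
Bashir free: 07:00-15:15, 16:40-22:00.
Idris free: 09:00-14:40, 18:15-22:00.
Freya ∩ Maria: 07:00-12:05, 20:10-20:40.
Freya ∩ Maria ∩ Hana: 09:15-12:05, 20:10-20:40.
Freya ∩ Maria ∩ Hana ∩ Bashir: 09:15-12:05, 20:10-20:40.
Freya ∩ Maria ∩ Hana ∩ Bashir ∩ Idris: 09:15-12:05, 20:10-20:40.
So the common availability across everyone is 09:15-12:05, 20:10-20:40.
Summing the common windows: 170 + 30 = 200 minutes.

200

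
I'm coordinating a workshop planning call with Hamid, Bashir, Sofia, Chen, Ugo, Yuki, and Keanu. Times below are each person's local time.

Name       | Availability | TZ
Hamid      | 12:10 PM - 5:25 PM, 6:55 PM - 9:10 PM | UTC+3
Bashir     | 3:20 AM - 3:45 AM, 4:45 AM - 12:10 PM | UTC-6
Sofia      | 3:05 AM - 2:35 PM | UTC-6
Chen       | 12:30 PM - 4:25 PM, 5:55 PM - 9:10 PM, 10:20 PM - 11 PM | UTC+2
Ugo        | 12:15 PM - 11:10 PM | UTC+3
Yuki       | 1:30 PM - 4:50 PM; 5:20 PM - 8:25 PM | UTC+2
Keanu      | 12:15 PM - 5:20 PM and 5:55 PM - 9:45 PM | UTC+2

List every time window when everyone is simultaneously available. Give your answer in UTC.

Hamid in UTC: 09:10-14:25, 15:55-18:10 (subtract 3h to convert from UTC+3).
Bashir in UTC: 09:20-09:45, 10:45-18:10 (add 6h to convert from UTC-6).
Sofia in UTC: 09:05-20:35 (add 6h to convert from UTC-6).
Chen in UTC: 10:30-14:25, 15:55-19:10, 20:20-21:00 (subtract 2h to convert from UTC+2).
Ugo in UTC: 09:15-20:10 (subtract 3h to convert from UTC+3).
Yuki in UTC: 11:30-14:50, 15:20-18:25 (subtract 2h to convert from UTC+2).
Keanu in UTC: 10:15-15:20, 15:55-19:45 (subtract 2h to convert from UTC+2).
Hamid ∩ Bashir: 09:20-09:45, 10:45-14:25, 15:55-18:10.
Hamid ∩ Bashir ∩ Sofia: 09:20-09:45, 10:45-14:25, 15:55-18:10.
Hamid ∩ Bashir ∩ Sofia ∩ Chen: 10:45-14:25, 15:55-18:10.
Hamid ∩ Bashir ∩ Sofia ∩ Chen ∩ Ugo: 10:45-14:25, 15:55-18:10.
Hamid ∩ Bashir ∩ Sofia ∩ Chen ∩ Ugo ∩ Yuki: 11:30-14:25, 15:55-18:10.
Hamid ∩ Bashir ∩ Sofia ∩ Chen ∩ Ugo ∩ Yuki ∩ Keanu: 11:30-14:25, 15:55-18:10.
So the common availability across everyone is 11:30-14:25, 15:55-18:10.

11:30-14:25, 15:55-18:10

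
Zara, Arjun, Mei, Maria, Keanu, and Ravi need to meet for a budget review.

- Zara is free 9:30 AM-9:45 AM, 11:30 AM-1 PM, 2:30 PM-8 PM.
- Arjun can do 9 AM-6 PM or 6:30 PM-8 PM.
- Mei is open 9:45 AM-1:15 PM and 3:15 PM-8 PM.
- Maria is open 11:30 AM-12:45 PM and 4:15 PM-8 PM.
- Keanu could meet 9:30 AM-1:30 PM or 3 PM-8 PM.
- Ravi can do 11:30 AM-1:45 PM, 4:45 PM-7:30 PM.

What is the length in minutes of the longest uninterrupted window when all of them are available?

75

Zara ∩ Arjun: 09:30-09:45, 11:30-13:00, 14:30-18:00, 18:30-20:00.
Zara ∩ Arjun ∩ Mei: 11:30-13:00, 15:15-18:00, 18:30-20:00.
Zara ∩ Arjun ∩ Mei ∩ Maria: 11:30-12:45, 16:15-18:00, 18:30-20:00.
Zara ∩ Arjun ∩ Mei ∩ Maria ∩ Keanu: 11:30-12:45, 16:15-18:00, 18:30-20:00.
Zara ∩ Arjun ∩ Mei ∩ Maria ∩ Keanu ∩ Ravi: 11:30-12:45, 16:45-18:00, 18:30-19:30.
The longest is 11:30-12:45 at 75 minutes.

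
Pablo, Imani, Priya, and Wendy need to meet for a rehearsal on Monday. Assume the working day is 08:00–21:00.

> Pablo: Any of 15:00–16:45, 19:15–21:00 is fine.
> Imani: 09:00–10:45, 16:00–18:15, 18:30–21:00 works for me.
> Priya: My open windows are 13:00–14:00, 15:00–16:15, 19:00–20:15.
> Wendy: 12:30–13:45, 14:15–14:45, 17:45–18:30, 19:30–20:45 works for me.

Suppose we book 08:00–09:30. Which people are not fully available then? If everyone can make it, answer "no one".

Pablo: not fully free for 08:00-09:30. Imani: not fully free for 08:00-09:30. Priya: not fully free for 08:00-09:30. Wendy: not fully free for 08:00-09:30.

Imani, Pablo, Priya, Wendy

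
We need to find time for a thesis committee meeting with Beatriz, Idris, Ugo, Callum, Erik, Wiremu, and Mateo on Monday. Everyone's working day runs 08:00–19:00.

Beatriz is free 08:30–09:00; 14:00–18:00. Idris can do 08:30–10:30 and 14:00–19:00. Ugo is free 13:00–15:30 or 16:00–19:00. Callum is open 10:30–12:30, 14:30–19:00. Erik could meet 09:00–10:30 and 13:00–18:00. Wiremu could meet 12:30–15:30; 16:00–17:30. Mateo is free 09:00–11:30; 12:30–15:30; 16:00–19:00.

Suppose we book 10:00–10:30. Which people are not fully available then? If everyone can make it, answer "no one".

Beatriz: not fully free for 10:00-10:30. Idris: free for 10:00-10:30. Ugo: not fully free for 10:00-10:30. Callum: not fully free for 10:00-10:30. Erik: free for 10:00-10:30. Wiremu: not fully free for 10:00-10:30. Mateo: free for 10:00-10:30.

Beatriz, Callum, Ugo, Wiremu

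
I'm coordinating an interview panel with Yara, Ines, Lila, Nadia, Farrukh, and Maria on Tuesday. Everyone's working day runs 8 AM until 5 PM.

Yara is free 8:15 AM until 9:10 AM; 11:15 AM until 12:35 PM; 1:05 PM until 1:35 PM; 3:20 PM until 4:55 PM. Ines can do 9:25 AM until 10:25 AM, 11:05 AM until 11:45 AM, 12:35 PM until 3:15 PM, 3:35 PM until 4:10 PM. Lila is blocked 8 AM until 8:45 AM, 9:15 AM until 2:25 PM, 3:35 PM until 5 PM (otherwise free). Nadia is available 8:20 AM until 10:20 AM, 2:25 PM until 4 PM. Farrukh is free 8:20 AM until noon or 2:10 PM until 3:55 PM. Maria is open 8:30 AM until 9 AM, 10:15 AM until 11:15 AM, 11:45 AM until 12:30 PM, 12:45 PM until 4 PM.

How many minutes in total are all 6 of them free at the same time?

Yara free: 08:15-09:10, 11:15-12:35, 13:05-13:35, 15:20-16:55.
Ines free: 09:25-10:25, 11:05-11:45, 12:35-15:15, 15:35-16:10.
Lila free: 08:45-09:15, 14:25-15:35 (invert busy blocks within the working day).
Nadia free: 08:20-10:20, 14:25-16:00.
Farrukh free: 08:20-12:00, 14:10-15:55.
Maria free: 08:30-09:00, 10:15-11:15, 11:45-12:30, 12:45-16:00.
Yara ∩ Ines: 11:15-11:45, 13:05-13:35, 15:35-16:10.
Yara ∩ Ines ∩ Lila: ∅.
Yara ∩ Ines ∩ Lila ∩ Nadia: ∅.
Yara ∩ Ines ∩ Lila ∩ Nadia ∩ Farrukh: ∅.
Yara ∩ Ines ∩ Lila ∩ Nadia ∩ Farrukh ∩ Maria: ∅.
There is no time when everyone is free.
There is no common window, so the total is 0 minutes.

0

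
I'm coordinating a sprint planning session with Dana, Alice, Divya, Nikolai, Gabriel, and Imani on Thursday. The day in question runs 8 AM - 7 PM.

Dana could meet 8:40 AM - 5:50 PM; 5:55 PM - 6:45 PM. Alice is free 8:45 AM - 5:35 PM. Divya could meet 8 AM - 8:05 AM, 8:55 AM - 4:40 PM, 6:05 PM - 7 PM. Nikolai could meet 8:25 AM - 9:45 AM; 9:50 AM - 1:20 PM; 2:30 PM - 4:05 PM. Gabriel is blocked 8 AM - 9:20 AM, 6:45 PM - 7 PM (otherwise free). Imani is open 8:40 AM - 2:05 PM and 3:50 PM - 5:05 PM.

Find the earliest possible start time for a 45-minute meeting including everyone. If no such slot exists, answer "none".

Dana free: 08:40-17:50, 17:55-18:45.
Alice free: 08:45-17:35.
Divya free: 08:00-08:05, 08:55-16:40, 18:05-19:00.
Nikolai free: 08:25-09:45, 09:50-13:20, 14:30-16:05.
Gabriel free: 09:20-18:45 (invert busy blocks within the working day).
Imani free: 08:40-14:05, 15:50-17:05.
Dana ∩ Alice: 08:45-17:35.
Dana ∩ Alice ∩ Divya: 08:55-16:40.
Dana ∩ Alice ∩ Divya ∩ Nikolai: 08:55-09:45, 09:50-13:20, 14:30-16:05.
Dana ∩ Alice ∩ Divya ∩ Nikolai ∩ Gabriel: 09:20-09:45, 09:50-13:20, 14:30-16:05.
Dana ∩ Alice ∩ Divya ∩ Nikolai ∩ Gabriel ∩ Imani: 09:20-09:45, 09:50-13:20, 15:50-16:05.
The first common window of at least 45 minutes is 09:50-13:20, so the earliest start is 09:50.

09:50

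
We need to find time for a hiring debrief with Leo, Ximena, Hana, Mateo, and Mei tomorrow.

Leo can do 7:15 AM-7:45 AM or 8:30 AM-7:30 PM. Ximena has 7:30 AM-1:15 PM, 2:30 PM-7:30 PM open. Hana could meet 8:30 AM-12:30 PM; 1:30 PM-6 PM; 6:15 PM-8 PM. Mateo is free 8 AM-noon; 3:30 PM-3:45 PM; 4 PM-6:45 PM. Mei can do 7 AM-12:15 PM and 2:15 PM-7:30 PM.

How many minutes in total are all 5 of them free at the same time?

375

Leo ∩ Ximena: 07:30-07:45, 08:30-13:15, 14:30-19:30.
Leo ∩ Ximena ∩ Hana: 08:30-12:30, 14:30-18:00, 18:15-19:30.
Leo ∩ Ximena ∩ Hana ∩ Mateo: 08:30-12:00, 15:30-15:45, 16:00-18:00, 18:15-18:45.
Leo ∩ Ximena ∩ Hana ∩ Mateo ∩ Mei: 08:30-12:00, 15:30-15:45, 16:00-18:00, 18:15-18:45.
Summing the common windows: 210 + 15 + 120 + 30 = 375 minutes.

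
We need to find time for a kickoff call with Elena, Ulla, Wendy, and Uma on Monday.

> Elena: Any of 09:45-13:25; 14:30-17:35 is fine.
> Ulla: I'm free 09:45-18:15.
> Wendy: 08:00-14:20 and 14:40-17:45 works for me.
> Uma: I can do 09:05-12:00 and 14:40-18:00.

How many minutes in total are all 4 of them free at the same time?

Elena ∩ Ulla: 09:45-13:25, 14:30-17:35.
Elena ∩ Ulla ∩ Wendy: 09:45-13:25, 14:40-17:35.
Elena ∩ Ulla ∩ Wendy ∩ Uma: 09:45-12:00, 14:40-17:35.
Summing the common windows: 135 + 175 = 310 minutes.

310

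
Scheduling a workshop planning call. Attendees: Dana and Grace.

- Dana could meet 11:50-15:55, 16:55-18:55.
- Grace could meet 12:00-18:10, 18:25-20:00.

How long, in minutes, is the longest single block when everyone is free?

Dana ∩ Grace: 12:00-15:55, 16:55-18:10, 18:25-18:55.
So the common availability across everyone is 12:00-15:55, 16:55-18:10, 18:25-18:55.
The longest is 12:00-15:55 at 235 minutes.

235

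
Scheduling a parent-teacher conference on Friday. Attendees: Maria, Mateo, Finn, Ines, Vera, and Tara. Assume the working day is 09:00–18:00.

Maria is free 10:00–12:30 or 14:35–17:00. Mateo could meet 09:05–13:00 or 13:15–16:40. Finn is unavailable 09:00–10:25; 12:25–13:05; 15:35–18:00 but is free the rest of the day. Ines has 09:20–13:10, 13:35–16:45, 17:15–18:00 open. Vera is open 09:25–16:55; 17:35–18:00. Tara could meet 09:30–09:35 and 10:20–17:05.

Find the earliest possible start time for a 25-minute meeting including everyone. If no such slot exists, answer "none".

Maria free: 10:00-12:30, 14:35-17:00.
Mateo free: 09:05-13:00, 13:15-16:40.
Finn free: 10:25-12:25, 13:05-15:35 (invert busy blocks within the working day).
Ines free: 09:20-13:10, 13:35-16:45, 17:15-18:00.
Vera free: 09:25-16:55, 17:35-18:00.
Tara free: 09:30-09:35, 10:20-17:05.
Maria ∩ Mateo: 10:00-12:30, 14:35-16:40.
Maria ∩ Mateo ∩ Finn: 10:25-12:25, 14:35-15:35.
Maria ∩ Mateo ∩ Finn ∩ Ines: 10:25-12:25, 14:35-15:35.
Maria ∩ Mateo ∩ Finn ∩ Ines ∩ Vera: 10:25-12:25, 14:35-15:35.
Maria ∩ Mateo ∩ Finn ∩ Ines ∩ Vera ∩ Tara: 10:25-12:25, 14:35-15:35.
The first common window of at least 25 minutes is 10:25-12:25, so the earliest start is 10:25.

10:25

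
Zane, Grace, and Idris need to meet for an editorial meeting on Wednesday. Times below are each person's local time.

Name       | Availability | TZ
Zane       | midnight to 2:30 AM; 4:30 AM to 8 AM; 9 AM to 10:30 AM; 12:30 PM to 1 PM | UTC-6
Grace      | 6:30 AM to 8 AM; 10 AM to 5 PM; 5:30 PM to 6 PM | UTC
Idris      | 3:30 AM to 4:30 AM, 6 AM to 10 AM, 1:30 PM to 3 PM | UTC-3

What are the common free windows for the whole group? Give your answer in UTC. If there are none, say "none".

Zane in UTC: 06:00-08:30, 10:30-14:00, 15:00-16:30, 18:30-19:00 (add 6h to convert from UTC-6).
Grace in UTC: 06:30-08:00, 10:00-17:00, 17:30-18:00.
Idris in UTC: 06:30-07:30, 09:00-13:00, 16:30-18:00 (add 3h to convert from UTC-3).
Zane ∩ Grace: 06:30-08:00, 10:30-14:00, 15:00-16:30.
Zane ∩ Grace ∩ Idris: 06:30-07:30, 10:30-13:00.
Those are the intersection windows.

06:30-07:30, 10:30-13:00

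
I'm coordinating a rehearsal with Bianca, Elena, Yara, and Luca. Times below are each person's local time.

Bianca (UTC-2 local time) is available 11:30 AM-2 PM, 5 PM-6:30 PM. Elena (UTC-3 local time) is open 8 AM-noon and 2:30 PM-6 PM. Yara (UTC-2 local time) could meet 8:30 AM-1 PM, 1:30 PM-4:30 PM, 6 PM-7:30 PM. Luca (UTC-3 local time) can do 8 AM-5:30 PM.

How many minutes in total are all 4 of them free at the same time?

120

Bianca in UTC: 13:30-16:00, 19:00-20:30 (add 2h to convert from UTC-2).
Elena in UTC: 11:00-15:00, 17:30-21:00 (add 3h to convert from UTC-3).
Yara in UTC: 10:30-15:00, 15:30-18:30, 20:00-21:30 (add 2h to convert from UTC-2).
Luca in UTC: 11:00-20:30 (add 3h to convert from UTC-3).
Bianca ∩ Elena: 13:30-15:00, 19:00-20:30.
Bianca ∩ Elena ∩ Yara: 13:30-15:00, 20:00-20:30.
Bianca ∩ Elena ∩ Yara ∩ Luca: 13:30-15:00, 20:00-20:30.
Summing the common windows: 90 + 30 = 120 minutes.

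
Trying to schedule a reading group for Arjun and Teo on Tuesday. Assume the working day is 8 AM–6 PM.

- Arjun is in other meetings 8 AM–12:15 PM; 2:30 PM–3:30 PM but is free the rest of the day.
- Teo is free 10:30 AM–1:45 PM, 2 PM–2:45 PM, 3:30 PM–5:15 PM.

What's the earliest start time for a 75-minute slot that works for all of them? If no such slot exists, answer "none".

12:15

Arjun free: 12:15-14:30, 15:30-18:00 (invert busy blocks within the working day).
Teo free: 10:30-13:45, 14:00-14:45, 15:30-17:15.
Arjun ∩ Teo: 12:15-13:45, 14:00-14:30, 15:30-17:15.
So the common availability across everyone is 12:15-13:45, 14:00-14:30, 15:30-17:15.
The first common window of at least 75 minutes is 12:15-13:45, so the earliest start is 12:15.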